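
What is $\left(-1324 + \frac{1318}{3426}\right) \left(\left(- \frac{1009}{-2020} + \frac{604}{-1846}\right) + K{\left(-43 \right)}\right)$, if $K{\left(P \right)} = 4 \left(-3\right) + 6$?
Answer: $\frac{8211969383343}{1064606660} \approx 7713.6$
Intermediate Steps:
$K{\left(P \right)} = -6$ ($K{\left(P \right)} = -12 + 6 = -6$)
$\left(-1324 + \frac{1318}{3426}\right) \left(\left(- \frac{1009}{-2020} + \frac{604}{-1846}\right) + K{\left(-43 \right)}\right) = \left(-1324 + \frac{1318}{3426}\right) \left(\left(- \frac{1009}{-2020} + \frac{604}{-1846}\right) - 6\right) = \left(-1324 + 1318 \cdot \frac{1}{3426}\right) \left(\left(\left(-1009\right) \left(- \frac{1}{2020}\right) + 604 \left(- \frac{1}{1846}\right)\right) - 6\right) = \left(-1324 + \frac{659}{1713}\right) \left(\left(\frac{1009}{2020} - \frac{302}{923}\right) - 6\right) = - \frac{2267353 \left(\frac{321267}{1864460} - 6\right)}{1713} = \left(- \frac{2267353}{1713}\right) \left(- \frac{10865493}{1864460}\right) = \frac{8211969383343}{1064606660}$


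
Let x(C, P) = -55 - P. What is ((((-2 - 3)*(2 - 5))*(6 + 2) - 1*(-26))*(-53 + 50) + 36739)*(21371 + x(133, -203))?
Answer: 781161219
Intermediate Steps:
((((-2 - 3)*(2 - 5))*(6 + 2) - 1*(-26))*(-53 + 50) + 36739)*(21371 + x(133, -203)) = ((((-2 - 3)*(2 - 5))*(6 + 2) - 1*(-26))*(-53 + 50) + 36739)*(21371 + (-55 - 1*(-203))) = ((-5*(-3)*8 + 26)*(-3) + 36739)*(21371 + (-55 + 203)) = ((15*8 + 26)*(-3) + 36739)*(21371 + 148) = ((120 + 26)*(-3) + 36739)*21519 = (146*(-3) + 36739)*21519 = (-438 + 36739)*21519 = 36301*21519 = 781161219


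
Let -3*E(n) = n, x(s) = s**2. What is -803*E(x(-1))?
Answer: 803/3 ≈ 267.67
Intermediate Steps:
E(n) = -n/3
-803*E(x(-1)) = -(-803)*(-1)**2/3 = -(-803)/3 = -803*(-1/3) = 803/3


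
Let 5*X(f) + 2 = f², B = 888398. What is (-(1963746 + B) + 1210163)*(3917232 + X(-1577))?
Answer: -36243589465347/5 ≈ -7.2487e+12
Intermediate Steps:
X(f) = -⅖ + f²/5
(-(1963746 + B) + 1210163)*(3917232 + X(-1577)) = (-(1963746 + 888398) + 1210163)*(3917232 + (-⅖ + (⅕)*(-1577)²)) = (-1*2852144 + 1210163)*(3917232 + (-⅖ + (⅕)*2486929)) = (-2852144 + 1210163)*(3917232 + (-⅖ + 2486929/5)) = -1641981*(3917232 + 2486927/5) = -1641981*22073087/5 = -36243589465347/5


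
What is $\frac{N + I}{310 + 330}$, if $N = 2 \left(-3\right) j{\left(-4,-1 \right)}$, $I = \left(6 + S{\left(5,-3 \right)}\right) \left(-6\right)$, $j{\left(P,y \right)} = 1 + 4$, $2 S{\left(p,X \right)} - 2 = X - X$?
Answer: $- \frac{9}{80} \approx -0.1125$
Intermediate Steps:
$S{\left(p,X \right)} = 1$ ($S{\left(p,X \right)} = 1 + \frac{X - X}{2} = 1 + \frac{1}{2} \cdot 0 = 1 + 0 = 1$)
$j{\left(P,y \right)} = 5$
$I = -42$ ($I = \left(6 + 1\right) \left(-6\right) = 7 \left(-6\right) = -42$)
$N = -30$ ($N = 2 \left(-3\right) 5 = \left(-6\right) 5 = -30$)
$\frac{N + I}{310 + 330} = \frac{-30 - 42}{310 + 330} = - \frac{72}{640} = \left(-72\right) \frac{1}{640} = - \frac{9}{80}$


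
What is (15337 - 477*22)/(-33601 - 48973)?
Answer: -4843/82574 ≈ -0.058650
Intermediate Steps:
(15337 - 477*22)/(-33601 - 48973) = (15337 - 10494)/(-82574) = 4843*(-1/82574) = -4843/82574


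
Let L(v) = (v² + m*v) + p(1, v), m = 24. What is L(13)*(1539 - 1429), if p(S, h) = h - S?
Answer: 54230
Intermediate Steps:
L(v) = -1 + v² + 25*v (L(v) = (v² + 24*v) + (v - 1*1) = (v² + 24*v) + (v - 1) = (v² + 24*v) + (-1 + v) = -1 + v² + 25*v)
L(13)*(1539 - 1429) = (-1 + 13² + 25*13)*(1539 - 1429) = (-1 + 169 + 325)*110 = 493*110 = 54230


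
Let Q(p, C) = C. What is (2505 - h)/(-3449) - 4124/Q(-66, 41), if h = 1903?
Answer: -14248358/141409 ≈ -100.76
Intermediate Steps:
(2505 - h)/(-3449) - 4124/Q(-66, 41) = (2505 - 1*1903)/(-3449) - 4124/41 = (2505 - 1903)*(-1/3449) - 4124*1/41 = 602*(-1/3449) - 4124/41 = -602/3449 - 4124/41 = -14248358/141409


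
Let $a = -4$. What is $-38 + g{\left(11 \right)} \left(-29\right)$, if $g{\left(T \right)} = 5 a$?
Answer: $542$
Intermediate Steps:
$g{\left(T \right)} = -20$ ($g{\left(T \right)} = 5 \left(-4\right) = -20$)
$-38 + g{\left(11 \right)} \left(-29\right) = -38 - -580 = -38 + 580 = 542$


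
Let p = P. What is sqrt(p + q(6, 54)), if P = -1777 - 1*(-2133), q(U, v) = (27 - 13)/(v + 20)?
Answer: sqrt(487623)/37 ≈ 18.873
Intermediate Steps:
q(U, v) = 14/(20 + v)
P = 356 (P = -1777 + 2133 = 356)
p = 356
sqrt(p + q(6, 54)) = sqrt(356 + 14/(20 + 54)) = sqrt(356 + 14/74) = sqrt(356 + 14*(1/74)) = sqrt(356 + 7/37) = sqrt(13179/37) = sqrt(487623)/37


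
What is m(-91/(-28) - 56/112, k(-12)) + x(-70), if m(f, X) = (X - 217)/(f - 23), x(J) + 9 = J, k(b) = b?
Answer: -5483/81 ≈ -67.691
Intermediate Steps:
x(J) = -9 + J
m(f, X) = (-217 + X)/(-23 + f)
m(-91/(-28) - 56/112, k(-12)) + x(-70) = (-217 - 12)/(-23 + (-91/(-28) - 56/112)) + (-9 - 70) = -229/(-23 + (-91*(-1/28) - 56*1/112)) - 79 = -229/(-23 + (13/4 - ½)) - 79 = -229/(-23 + 11/4) - 79 = -229/(-81/4) - 79 = -4/81*(-229) - 79 = 916/81 - 79 = -5483/81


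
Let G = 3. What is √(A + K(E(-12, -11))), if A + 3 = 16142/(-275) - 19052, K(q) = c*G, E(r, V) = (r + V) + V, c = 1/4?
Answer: 3*I*√25696297/110 ≈ 138.25*I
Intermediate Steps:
c = ¼ ≈ 0.25000
E(r, V) = r + 2*V (E(r, V) = (V + r) + V = r + 2*V)
K(q) = ¾ (K(q) = (¼)*3 = ¾)
A = -5256267/275 (A = -3 + (16142/(-275) - 19052) = -3 + (16142*(-1/275) - 19052) = -3 + (-16142/275 - 19052) = -3 - 5255442/275 = -5256267/275 ≈ -19114.)
√(A + K(E(-12, -11))) = √(-5256267/275 + ¾) = √(-21024243/1100) = 3*I*√25696297/110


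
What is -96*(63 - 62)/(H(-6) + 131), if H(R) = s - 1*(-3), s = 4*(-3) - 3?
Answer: -96/119 ≈ -0.80672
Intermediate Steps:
s = -15 (s = -12 - 3 = -15)
H(R) = -12 (H(R) = -15 - 1*(-3) = -15 + 3 = -12)
-96*(63 - 62)/(H(-6) + 131) = -96*(63 - 62)/(-12 + 131) = -96/119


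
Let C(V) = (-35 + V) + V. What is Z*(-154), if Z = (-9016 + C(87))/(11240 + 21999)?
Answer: 1367058/33239 ≈ 41.128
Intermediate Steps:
C(V) = -35 + 2*V
Z = -8877/33239 (Z = (-9016 + (-35 + 2*87))/(11240 + 21999) = (-9016 + (-35 + 174))/33239 = (-9016 + 139)*(1/33239) = -8877*1/33239 = -8877/33239 ≈ -0.26707)
Z*(-154) = -8877/33239*(-154) = 1367058/33239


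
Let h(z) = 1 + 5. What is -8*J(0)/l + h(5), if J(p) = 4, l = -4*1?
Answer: 14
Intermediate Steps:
l = -4
h(z) = 6
-8*J(0)/l + h(5) = -32/(-4) + 6 = -32*(-1)/4 + 6 = -8*(-1) + 6 = 8 + 6 = 14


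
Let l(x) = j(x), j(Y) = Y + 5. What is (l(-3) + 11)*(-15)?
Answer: -195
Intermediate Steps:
j(Y) = 5 + Y
l(x) = 5 + x
(l(-3) + 11)*(-15) = ((5 - 3) + 11)*(-15) = (2 + 11)*(-15) = 13*(-15) = -195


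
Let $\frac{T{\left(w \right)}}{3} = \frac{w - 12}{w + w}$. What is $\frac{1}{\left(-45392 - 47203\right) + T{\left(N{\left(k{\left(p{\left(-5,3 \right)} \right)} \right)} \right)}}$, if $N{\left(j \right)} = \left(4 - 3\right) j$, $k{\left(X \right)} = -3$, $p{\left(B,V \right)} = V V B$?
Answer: $- \frac{2}{185175} \approx -1.0801 \cdot 10^{-5}$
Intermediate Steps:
$p{\left(B,V \right)} = B V^{2}$ ($p{\left(B,V \right)} = V^{2} B = B V^{2}$)
$N{\left(j \right)} = j$ ($N{\left(j \right)} = 1 j = j$)
$T{\left(w \right)} = \frac{3 \left(-12 + w\right)}{2 w}$ ($T{\left(w \right)} = 3 \frac{w - 12}{w + w} = 3 \frac{-12 + w}{2 w} = \frac{3 \left(-12 + w\right)}{2 w}$)
$\frac{1}{\left(-45392 - 47203\right) + T{\left(N{\left(k{\left(p{\left(-5,3 \right)} \right)} \right)} \right)}} = \frac{1}{\left(-45392 - 47203\right) - \left(- \frac{3}{2} + \frac{18}{-3}\right)} = \frac{1}{\left(-45392 - 47203\right) + \left(\frac{3}{2} - -6\right)} = \frac{1}{-92595 + \left(\frac{3}{2} + 6\right)} = \frac{1}{-92595 + \frac{15}{2}} = \frac{1}{- \frac{185175}{2}} = - \frac{2}{185175}$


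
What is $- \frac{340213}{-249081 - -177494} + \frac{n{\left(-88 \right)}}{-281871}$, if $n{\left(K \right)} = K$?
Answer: $\frac{95902478179}{20178299277} \approx 4.7528$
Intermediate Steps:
$- \frac{340213}{-249081 - -177494} + \frac{n{\left(-88 \right)}}{-281871} = - \frac{340213}{-249081 - -177494} - \frac{88}{-281871} = - \frac{340213}{-249081 + 177494} - - \frac{88}{281871} = - \frac{340213}{-71587} + \frac{88}{281871} = \left(-340213\right) \left(- \frac{1}{71587}\right) + \frac{88}{281871} = \frac{340213}{71587} + \frac{88}{281871} = \frac{95902478179}{20178299277}$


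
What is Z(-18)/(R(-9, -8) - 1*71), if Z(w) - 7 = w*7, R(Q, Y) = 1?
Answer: 17/10 ≈ 1.7000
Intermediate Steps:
Z(w) = 7 + 7*w (Z(w) = 7 + w*7 = 7 + 7*w)
Z(-18)/(R(-9, -8) - 1*71) = (7 + 7*(-18))/(1 - 1*71) = (7 - 126)/(1 - 71) = -119/(-70) = -119*(-1/70) = 17/10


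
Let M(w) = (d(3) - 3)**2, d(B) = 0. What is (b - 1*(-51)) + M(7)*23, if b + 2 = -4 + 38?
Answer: 290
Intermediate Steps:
b = 32 (b = -2 + (-4 + 38) = -2 + 34 = 32)
M(w) = 9 (M(w) = (0 - 3)**2 = (-3)**2 = 9)
(b - 1*(-51)) + M(7)*23 = (32 - 1*(-51)) + 9*23 = (32 + 51) + 207 = 83 + 207 = 290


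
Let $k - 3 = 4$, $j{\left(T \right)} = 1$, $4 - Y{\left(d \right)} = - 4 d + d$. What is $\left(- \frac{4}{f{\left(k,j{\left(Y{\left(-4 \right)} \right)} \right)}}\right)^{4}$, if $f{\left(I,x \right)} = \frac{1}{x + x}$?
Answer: $4096$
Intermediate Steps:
$Y{\left(d \right)} = 4 + 3 d$ ($Y{\left(d \right)} = 4 - \left(- 4 d + d\right) = 4 - - 3 d = 4 + 3 d$)
$k = 7$ ($k = 3 + 4 = 7$)
$f{\left(I,x \right)} = \frac{1}{2 x}$
$\left(- \frac{4}{f{\left(k,j{\left(Y{\left(-4 \right)} \right)} \right)}}\right)^{4} = \left(- \frac{4}{\frac{1}{2} \cdot 1^{-1}}\right)^{4} = \left(- \frac{4}{\frac{1}{2} \cdot 1}\right)^{4} = \left(- 4 \frac{1}{\frac{1}{2}}\right)^{4} = \left(\left(-4\right) 2\right)^{4} = \left(-8\right)^{4} = 4096$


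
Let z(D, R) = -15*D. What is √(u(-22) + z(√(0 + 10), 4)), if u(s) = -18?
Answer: √(-18 - 15*√10) ≈ 8.0891*I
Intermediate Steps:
√(u(-22) + z(√(0 + 10), 4)) = √(-18 - 15*√(0 + 10)) = √(-18 - 15*√10)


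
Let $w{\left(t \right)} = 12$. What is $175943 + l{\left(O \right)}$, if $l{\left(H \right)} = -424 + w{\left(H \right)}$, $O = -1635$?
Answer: $175531$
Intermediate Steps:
$l{\left(H \right)} = -412$ ($l{\left(H \right)} = -424 + 12 = -412$)
$175943 + l{\left(O \right)} = 175943 - 412 = 175531$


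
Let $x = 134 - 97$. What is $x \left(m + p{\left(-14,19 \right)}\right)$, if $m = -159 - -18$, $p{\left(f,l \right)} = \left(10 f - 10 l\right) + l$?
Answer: $-16724$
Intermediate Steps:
$p{\left(f,l \right)} = - 9 l + 10 f$ ($p{\left(f,l \right)} = \left(- 10 l + 10 f\right) + l = - 9 l + 10 f$)
$m = -141$ ($m = -159 + 18 = -141$)
$x = 37$ ($x = 134 - 97 = 37$)
$x \left(m + p{\left(-14,19 \right)}\right) = 37 \left(-141 + \left(\left(-9\right) 19 + 10 \left(-14\right)\right)\right) = 37 \left(-141 - 311\right) = 37 \left(-452\right) = -16724$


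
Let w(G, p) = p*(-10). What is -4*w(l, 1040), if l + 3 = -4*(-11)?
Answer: 41600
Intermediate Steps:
l = 41 (l = -3 - 4*(-11) = -3 + 44 = 41)
w(G, p) = -10*p
-4*w(l, 1040) = -(-40)*1040 = -4*(-10400) = 41600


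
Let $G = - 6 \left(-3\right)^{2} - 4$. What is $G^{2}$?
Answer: $3364$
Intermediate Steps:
$G = -58$ ($G = \left(-6\right) 9 - 4 = -54 - 4 = -58$)
$G^{2} = \left(-58\right)^{2} = 3364$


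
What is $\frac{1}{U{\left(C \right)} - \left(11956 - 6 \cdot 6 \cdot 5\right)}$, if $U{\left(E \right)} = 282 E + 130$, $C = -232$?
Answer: $- \frac{1}{77070} \approx -1.2975 \cdot 10^{-5}$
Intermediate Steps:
$U{\left(E \right)} = 130 + 282 E$
$\frac{1}{U{\left(C \right)} - \left(11956 - 6 \cdot 6 \cdot 5\right)} = \frac{1}{\left(130 + 282 \left(-232\right)\right) - \left(11956 - 6 \cdot 6 \cdot 5\right)} = \frac{1}{\left(130 - 65424\right) + \left(-11956 + 36 \cdot 5\right)} = \frac{1}{-65294 + \left(-11956 + 180\right)} = \frac{1}{-65294 - 11776} = \frac{1}{-77070} = - \frac{1}{77070}$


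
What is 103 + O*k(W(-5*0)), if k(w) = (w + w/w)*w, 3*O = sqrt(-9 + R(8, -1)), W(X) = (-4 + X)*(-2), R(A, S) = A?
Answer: 103 + 24*I ≈ 103.0 + 24.0*I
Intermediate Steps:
W(X) = 8 - 2*X
O = I/3 (O = sqrt(-9 + 8)/3 = sqrt(-1)/3 = I/3 ≈ 0.33333*I)
k(w) = w*(1 + w) (k(w) = (w + 1)*w = (1 + w)*w = w*(1 + w))
103 + O*k(W(-5*0)) = 103 + (I/3)*((8 - (-10)*0)*(1 + (8 - (-10)*0))) = 103 + (I/3)*((8 - 2*0)*(1 + (8 - 2*0))) = 103 + (I/3)*((8 + 0)*(1 + (8 + 0))) = 103 + (I/3)*(8*(1 + 8)) = 103 + (I/3)*(8*9) = 103 + (I/3)*72 = 103 + 24*I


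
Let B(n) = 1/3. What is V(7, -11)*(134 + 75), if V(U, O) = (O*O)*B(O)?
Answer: 25289/3 ≈ 8429.7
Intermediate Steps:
B(n) = ⅓
V(U, O) = O²/3 (V(U, O) = (O*O)*(⅓) = O²*(⅓) = O²/3)
V(7, -11)*(134 + 75) = ((⅓)*(-11)²)*(134 + 75) = ((⅓)*121)*209 = (121/3)*209 = 25289/3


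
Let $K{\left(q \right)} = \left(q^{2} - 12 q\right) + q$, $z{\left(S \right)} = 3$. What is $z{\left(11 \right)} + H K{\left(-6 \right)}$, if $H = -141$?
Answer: $-14379$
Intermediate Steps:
$K{\left(q \right)} = q^{2} - 11 q$
$z{\left(11 \right)} + H K{\left(-6 \right)} = 3 - 141 \left(- 6 \left(-11 - 6\right)\right) = 3 - 141 \left(\left(-6\right) \left(-17\right)\right) = 3 - 14382 = -14379$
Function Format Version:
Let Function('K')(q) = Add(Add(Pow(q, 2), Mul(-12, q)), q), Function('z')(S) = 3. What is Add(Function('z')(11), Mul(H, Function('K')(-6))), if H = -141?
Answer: -14379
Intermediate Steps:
Function('K')(q) = Add(Pow(q, 2), Mul(-11, q))
Add(Function('z')(11), Mul(H, Function('K')(-6))) = Add(3, Mul(-141, Mul(-6, Add(-11, -6)))) = Add(3, Mul(-141, Mul(-6, -17))) = Add(3, Mul(-141, 102)) = Add(3, -14382) = -14379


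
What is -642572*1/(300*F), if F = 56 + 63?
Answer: -22949/1275 ≈ -17.999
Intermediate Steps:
F = 119
-642572*1/(300*F) = -642572/(300*119) = -642572/35700 = -642572*1/35700 = -22949/1275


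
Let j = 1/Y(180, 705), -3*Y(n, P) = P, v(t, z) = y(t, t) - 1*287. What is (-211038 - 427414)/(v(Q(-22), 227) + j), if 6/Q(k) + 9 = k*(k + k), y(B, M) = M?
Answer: 877345945/394386 ≈ 2224.6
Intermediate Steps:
Q(k) = 6/(-9 + 2*k**2) (Q(k) = 6/(-9 + k*(k + k)) = 6/(-9 + k*(2*k)) = 6/(-9 + 2*k**2))
v(t, z) = -287 + t (v(t, z) = t - 1*287 = t - 287 = -287 + t)
Y(n, P) = -P/3
j = -1/235 (j = 1/(-1/3*705) = 1/(-235) = -1/235 ≈ -0.0042553)
(-211038 - 427414)/(v(Q(-22), 227) + j) = (-211038 - 427414)/((-287 + 6/(-9 + 2*(-22)**2)) - 1/235) = -638452/((-287 + 6/(-9 + 2*484)) - 1/235) = -638452/((-287 + 6/(-9 + 968)) - 1/235) = -638452/((-287 + 6/959) - 1/235) = -638452/(-275227/959 - 1/235) = -638452/(-64679304/225365) = -638452*(-225365/64679304) = 877345945/394386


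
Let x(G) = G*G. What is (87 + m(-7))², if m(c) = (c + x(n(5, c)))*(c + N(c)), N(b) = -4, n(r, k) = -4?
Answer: 144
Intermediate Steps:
x(G) = G²
m(c) = (-4 + c)*(16 + c) (m(c) = (c + (-4)²)*(c - 4) = (c + 16)*(-4 + c) = (16 + c)*(-4 + c) = (-4 + c)*(16 + c))
(87 + m(-7))² = (87 + (-64 + (-7)² + 12*(-7)))² = (87 + (-64 + 49 - 84))² = (87 - 99)² = (-12)² = 144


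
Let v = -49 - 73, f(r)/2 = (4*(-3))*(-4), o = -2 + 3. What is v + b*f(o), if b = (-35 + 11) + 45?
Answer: 1894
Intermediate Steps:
o = 1
f(r) = 96 (f(r) = 2*((4*(-3))*(-4)) = 2*(-12*(-4)) = 2*48 = 96)
v = -122
b = 21 (b = -24 + 45 = 21)
v + b*f(o) = -122 + 21*96 = -122 + 2016 = 1894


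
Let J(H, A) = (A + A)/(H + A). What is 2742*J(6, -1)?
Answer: -5484/5 ≈ -1096.8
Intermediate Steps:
J(H, A) = 2*A/(A + H) (J(H, A) = (2*A)/(A + H) = 2*A/(A + H))
2742*J(6, -1) = 2742*(2*(-1)/(-1 + 6)) = 2742*(2*(-1)/5) = 2742*(2*(-1)*(⅕)) = 2742*(-⅖) = -5484/5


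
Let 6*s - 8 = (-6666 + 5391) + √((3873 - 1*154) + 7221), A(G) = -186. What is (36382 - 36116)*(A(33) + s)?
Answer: -316939/3 + 266*√2735/3 ≈ -1.0101e+5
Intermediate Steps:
s = -1267/6 + √2735/3 (s = 4/3 + ((-6666 + 5391) + √((3873 - 1*154) + 7221))/6 = 4/3 + (-1275 + √((3873 - 154) + 7221))/6 = 4/3 + (-1275 + √(3719 + 7221))/6 = 4/3 + (-1275 + √10940)/6 = 4/3 + (-1275 + 2*√2735)/6 = 4/3 + (-425/2 + √2735/3) = -1267/6 + √2735/3 ≈ -193.73)
(36382 - 36116)*(A(33) + s) = (36382 - 36116)*(-186 + (-1267/6 + √2735/3)) = 266*(-2383/6 + √2735/3) = -316939/3 + 266*√2735/3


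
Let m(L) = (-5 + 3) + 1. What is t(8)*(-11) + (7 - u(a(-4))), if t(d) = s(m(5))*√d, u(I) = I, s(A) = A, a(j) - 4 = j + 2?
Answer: 5 + 22*√2 ≈ 36.113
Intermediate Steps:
m(L) = -1 (m(L) = -2 + 1 = -1)
a(j) = 6 + j (a(j) = 4 + (j + 2) = 4 + (2 + j) = 6 + j)
t(d) = -√d
t(8)*(-11) + (7 - u(a(-4))) = -√8*(-11) + (7 - (6 - 4)) = -2*√2*(-11) + (7 - 1*2) = -2*√2*(-11) + (7 - 2) = 22*√2 + 5 = 5 + 22*√2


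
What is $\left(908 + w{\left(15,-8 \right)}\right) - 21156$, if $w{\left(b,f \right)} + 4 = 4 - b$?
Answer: $-20263$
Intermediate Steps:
$w{\left(b,f \right)} = - b$ ($w{\left(b,f \right)} = -4 - \left(-4 + b\right) = - b$)
$\left(908 + w{\left(15,-8 \right)}\right) - 21156 = \left(908 - 15\right) - 21156 = 893 - 21156 = -20263$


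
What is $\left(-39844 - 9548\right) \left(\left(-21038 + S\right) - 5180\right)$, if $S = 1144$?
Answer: $1238455008$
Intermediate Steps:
$\left(-39844 - 9548\right) \left(\left(-21038 + S\right) - 5180\right) = \left(-39844 - 9548\right) \left(\left(-21038 + 1144\right) - 5180\right) = - 49392 \left(-19894 - 5180\right) = \left(-49392\right) \left(-25074\right) = 1238455008$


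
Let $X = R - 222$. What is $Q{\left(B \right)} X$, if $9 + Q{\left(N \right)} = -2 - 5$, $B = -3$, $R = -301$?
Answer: $8368$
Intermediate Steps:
$Q{\left(N \right)} = -16$ ($Q{\left(N \right)} = -9 - 7 = -16$)
$X = -523$ ($X = -301 - 222 = -523$)
$Q{\left(B \right)} X = \left(-16\right) \left(-523\right) = 8368$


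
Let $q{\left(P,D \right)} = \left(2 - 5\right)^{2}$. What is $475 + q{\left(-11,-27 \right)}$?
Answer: $484$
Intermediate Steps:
$q{\left(P,D \right)} = 9$ ($q{\left(P,D \right)} = \left(-3\right)^{2} = 9$)
$475 + q{\left(-11,-27 \right)} = 475 + 9 = 484$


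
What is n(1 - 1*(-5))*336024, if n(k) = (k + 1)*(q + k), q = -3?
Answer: 7056504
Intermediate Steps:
n(k) = (1 + k)*(-3 + k) (n(k) = (k + 1)*(-3 + k) = (1 + k)*(-3 + k))
n(1 - 1*(-5))*336024 = (-3 + (1 - 1*(-5))² - 2*(1 - 1*(-5)))*336024 = (-3 + (1 + 5)² - 2*(1 + 5))*336024 = (-3 + 6² - 2*6)*336024 = (-3 + 36 - 12)*336024 = 21*336024 = 7056504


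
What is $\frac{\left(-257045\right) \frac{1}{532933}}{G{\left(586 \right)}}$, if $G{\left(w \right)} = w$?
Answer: $- \frac{257045}{312298738} \approx -0.00082307$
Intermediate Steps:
$\frac{\left(-257045\right) \frac{1}{532933}}{G{\left(586 \right)}} = \frac{\left(-257045\right) \frac{1}{532933}}{586} = \left(-257045\right) \frac{1}{532933} \cdot \frac{1}{586} = \left(- \frac{257045}{532933}\right) \frac{1}{586} = - \frac{257045}{312298738}$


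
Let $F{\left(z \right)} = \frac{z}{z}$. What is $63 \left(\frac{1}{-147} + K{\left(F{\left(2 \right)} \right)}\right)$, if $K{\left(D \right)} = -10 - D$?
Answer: $- \frac{4854}{7} \approx -693.43$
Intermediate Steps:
$F{\left(z \right)} = 1$
$63 \left(\frac{1}{-147} + K{\left(F{\left(2 \right)} \right)}\right) = 63 \left(\frac{1}{-147} - 11\right) = 63 \left(- \frac{1}{147} - 11\right) = 63 \left(- \frac{1618}{147}\right) = - \frac{4854}{7}$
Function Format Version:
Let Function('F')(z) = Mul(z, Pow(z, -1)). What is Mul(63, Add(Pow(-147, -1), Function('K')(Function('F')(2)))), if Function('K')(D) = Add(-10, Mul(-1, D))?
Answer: Rational(-4854, 7) ≈ -693.43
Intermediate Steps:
Function('F')(z) = 1
Mul(63, Add(Pow(-147, -1), Function('K')(Function('F')(2)))) = Mul(63, Add(Pow(-147, -1), Add(-10, Mul(-1, 1)))) = Mul(63, Add(Rational(-1, 147), Add(-10, -1))) = Mul(63, Add(Rational(-1, 147), -11)) = Mul(63, Rational(-1618, 147)) = Rational(-4854, 7)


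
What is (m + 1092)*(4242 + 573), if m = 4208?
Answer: 25519500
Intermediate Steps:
(m + 1092)*(4242 + 573) = (4208 + 1092)*(4242 + 573) = 5300*4815 = 25519500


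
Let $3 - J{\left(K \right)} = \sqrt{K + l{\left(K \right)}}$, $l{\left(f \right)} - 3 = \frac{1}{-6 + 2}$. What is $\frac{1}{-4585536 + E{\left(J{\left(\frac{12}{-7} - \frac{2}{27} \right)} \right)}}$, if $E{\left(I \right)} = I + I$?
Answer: $- \frac{866665170}{3974119136989373} + \frac{3 \sqrt{15267}}{3974119136989373} \approx -2.1808 \cdot 10^{-7}$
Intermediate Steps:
$l{\left(f \right)} = \frac{11}{4}$ ($l{\left(f \right)} = 3 + \frac{1}{-6 + 2} = 3 + \frac{1}{-4} = 3 - \frac{1}{4} = \frac{11}{4}$)
$J{\left(K \right)} = 3 - \sqrt{\frac{11}{4} + K}$ ($J{\left(K \right)} = 3 - \sqrt{K + \frac{11}{4}} = 3 - \sqrt{\frac{11}{4} + K}$)
$E{\left(I \right)} = 2 I$
$\frac{1}{-4585536 + E{\left(J{\left(\frac{12}{-7} - \frac{2}{27} \right)} \right)}} = \frac{1}{-4585536 + 2 \left(3 - \frac{\sqrt{11 + 4 \left(\frac{12}{-7} - \frac{2}{27}\right)}}{2}\right)} = \frac{1}{-4585536 + 2 \left(3 - \frac{\sqrt{11 + 4 \left(12 \left(- \frac{1}{7}\right) - \frac{2}{27}\right)}}{2}\right)} = \frac{1}{-4585536 + 2 \left(3 - \frac{\sqrt{11 + 4 \left(- \frac{12}{7} - \frac{2}{27}\right)}}{2}\right)} = \frac{1}{-4585536 + 2 \left(3 - \frac{\sqrt{11 + 4 \left(- \frac{338}{189}\right)}}{2}\right)} = \frac{1}{-4585536 + 2 \left(3 - \frac{\sqrt{11 - \frac{1352}{189}}}{2}\right)} = \frac{1}{-4585536 + 2 \left(3 - \frac{\sqrt{\frac{727}{189}}}{2}\right)} = \frac{1}{-4585536 + 2 \left(3 - \frac{\frac{1}{63} \sqrt{15267}}{2}\right)} = \frac{1}{-4585536 + 2 \left(3 - \frac{\sqrt{15267}}{126}\right)} = \frac{1}{-4585536 + \left(6 - \frac{\sqrt{15267}}{63}\right)} = \frac{1}{-4585530 - \frac{\sqrt{15267}}{63}}$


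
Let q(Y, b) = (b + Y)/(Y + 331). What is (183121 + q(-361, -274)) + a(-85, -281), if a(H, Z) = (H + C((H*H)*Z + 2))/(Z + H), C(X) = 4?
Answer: 33515057/183 ≈ 1.8314e+5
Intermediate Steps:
q(Y, b) = (Y + b)/(331 + Y)
a(H, Z) = (4 + H)/(H + Z) (a(H, Z) = (H + 4)/(Z + H) = (4 + H)/(H + Z))
(183121 + q(-361, -274)) + a(-85, -281) = (183121 + (-361 - 274)/(331 - 361)) + (4 - 85)/(-85 - 281) = (183121 - 635/(-30)) - 81/(-366) = (183121 - 1/30*(-635)) - 1/366*(-81) = (183121 + 127/6) + 27/122 = 1098853/6 + 27/122 = 33515057/183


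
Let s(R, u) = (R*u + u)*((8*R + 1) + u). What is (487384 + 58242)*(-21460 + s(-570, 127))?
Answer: 174735720365656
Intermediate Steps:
s(R, u) = (u + R*u)*(1 + u + 8*R) (s(R, u) = (u + R*u)*((1 + 8*R) + u) = (u + R*u)*(1 + u + 8*R))
(487384 + 58242)*(-21460 + s(-570, 127)) = (487384 + 58242)*(-21460 + 127*(1 + 127 + 8*(-570)² + 9*(-570) - 570*127)) = 545626*(-21460 + 127*(1 + 127 + 8*324900 - 5130 - 72390)) = 545626*(-21460 + 127*(1 + 127 + 2599200 - 5130 - 72390)) = 545626*(-21460 + 127*2521808) = 545626*(-21460 + 320269616) = 545626*320248156 = 174735720365656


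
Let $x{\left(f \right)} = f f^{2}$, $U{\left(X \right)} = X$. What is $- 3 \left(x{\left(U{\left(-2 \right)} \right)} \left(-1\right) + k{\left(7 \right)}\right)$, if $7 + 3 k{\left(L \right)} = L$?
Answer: $-24$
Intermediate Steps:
$k{\left(L \right)} = - \frac{7}{3} + \frac{L}{3}$
$x{\left(f \right)} = f^{3}$
$- 3 \left(x{\left(U{\left(-2 \right)} \right)} \left(-1\right) + k{\left(7 \right)}\right) = - 3 \left(\left(-2\right)^{3} \left(-1\right) + \left(- \frac{7}{3} + \frac{1}{3} \cdot 7\right)\right) = - 3 \left(\left(-8\right) \left(-1\right) + \left(- \frac{7}{3} + \frac{7}{3}\right)\right) = - 3 \left(8 + 0\right) = \left(-3\right) 8 = -24$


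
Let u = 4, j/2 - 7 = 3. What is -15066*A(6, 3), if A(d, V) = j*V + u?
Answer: -964224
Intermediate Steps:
j = 20 (j = 14 + 2*3 = 14 + 6 = 20)
A(d, V) = 4 + 20*V (A(d, V) = 20*V + 4 = 4 + 20*V)
-15066*A(6, 3) = -15066*(4 + 20*3) = -15066*(4 + 60) = -15066*64 = -1*964224 = -964224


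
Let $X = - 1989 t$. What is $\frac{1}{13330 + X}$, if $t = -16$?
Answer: $\frac{1}{45154} \approx 2.2146 \cdot 10^{-5}$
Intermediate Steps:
$X = 31824$ ($X = \left(-1989\right) \left(-16\right) = 31824$)
$\frac{1}{13330 + X} = \frac{1}{13330 + 31824} = \frac{1}{45154}$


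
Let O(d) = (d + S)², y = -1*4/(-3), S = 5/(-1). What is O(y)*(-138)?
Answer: -5566/3 ≈ -1855.3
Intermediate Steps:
S = -5 (S = 5*(-1) = -5)
y = 4/3 (y = -4*(-⅓) = 4/3 ≈ 1.3333)
O(d) = (-5 + d)² (O(d) = (d - 5)² = (-5 + d)²)
O(y)*(-138) = (-5 + 4/3)²*(-138) = (-11/3)²*(-138) = (121/9)*(-138) = -5566/3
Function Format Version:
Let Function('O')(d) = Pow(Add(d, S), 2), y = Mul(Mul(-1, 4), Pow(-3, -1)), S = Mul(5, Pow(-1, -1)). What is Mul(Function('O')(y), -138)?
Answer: Rational(-5566, 3) ≈ -1855.3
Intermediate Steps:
S = -5 (S = Mul(5, -1) = -5)
y = Rational(4, 3) (y = Mul(-4, Rational(-1, 3)) = Rational(4, 3) ≈ 1.3333)
Function('O')(d) = Pow(Add(-5, d), 2) (Function('O')(d) = Pow(Add(d, -5), 2) = Pow(Add(-5, d), 2))
Mul(Function('O')(y), -138) = Mul(Pow(Add(-5, Rational(4, 3)), 2), -138) = Mul(Pow(Rational(-11, 3), 2), -138) = Mul(Rational(121, 9), -138) = Rational(-5566, 3)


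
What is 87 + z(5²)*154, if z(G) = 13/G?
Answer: 4177/25 ≈ 167.08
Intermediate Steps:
87 + z(5²)*154 = 87 + (13/(5²))*154 = 87 + (13/25)*154 = 87 + 2002/25 = 4177/25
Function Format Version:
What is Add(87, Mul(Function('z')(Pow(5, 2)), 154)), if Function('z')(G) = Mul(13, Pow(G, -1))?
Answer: Rational(4177, 25) ≈ 167.08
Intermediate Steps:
Add(87, Mul(Function('z')(Pow(5, 2)), 154)) = Add(87, Mul(Mul(13, Pow(Pow(5, 2), -1)), 154)) = Add(87, Mul(Mul(13, Pow(25, -1)), 154)) = Add(87, Mul(Mul(13, Rational(1, 25)), 154)) = Add(87, Mul(Rational(13, 25), 154)) = Add(87, Rational(2002, 25)) = Rational(4177, 25)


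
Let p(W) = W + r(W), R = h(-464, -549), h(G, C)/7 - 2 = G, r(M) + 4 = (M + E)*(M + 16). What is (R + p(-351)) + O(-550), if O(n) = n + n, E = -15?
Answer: 117921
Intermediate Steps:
r(M) = -4 + (-15 + M)*(16 + M) (r(M) = -4 + (M - 15)*(M + 16) = -4 + (-15 + M)*(16 + M))
h(G, C) = 14 + 7*G
R = -3234 (R = 14 + 7*(-464) = 14 - 3248 = -3234)
O(n) = 2*n
p(W) = -244 + W**2 + 2*W (p(W) = W + (-244 + W + W**2) = -244 + W**2 + 2*W)
(R + p(-351)) + O(-550) = (-3234 + (-244 + (-351)**2 + 2*(-351))) + 2*(-550) = (-3234 + (-244 + 123201 - 702)) - 1100 = (-3234 + 122255) - 1100 = 119021 - 1100 = 117921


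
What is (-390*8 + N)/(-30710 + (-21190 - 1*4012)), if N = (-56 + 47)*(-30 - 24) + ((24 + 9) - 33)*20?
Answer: 1317/27956 ≈ 0.047110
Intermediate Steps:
N = 486 (N = -9*(-54) + (33 - 33)*20 = 486 + 0*20 = 486 + 0 = 486)
(-390*8 + N)/(-30710 + (-21190 - 1*4012)) = (-390*8 + 486)/(-30710 + (-21190 - 1*4012)) = (-3120 + 486)/(-30710 + (-21190 - 4012)) = -2634/(-30710 - 25202) = -2634/(-55912) = -2634*(-1/55912) = 1317/27956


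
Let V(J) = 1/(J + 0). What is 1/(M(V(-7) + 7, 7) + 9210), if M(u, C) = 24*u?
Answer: 7/65622 ≈ 0.00010667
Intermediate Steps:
V(J) = 1/J
1/(M(V(-7) + 7, 7) + 9210) = 1/(24*(1/(-7) + 7) + 9210) = 1/(24*(-⅐ + 7) + 9210) = 1/(24*(48/7) + 9210) = 1/(1152/7 + 9210) = 1/(65622/7) = 7/65622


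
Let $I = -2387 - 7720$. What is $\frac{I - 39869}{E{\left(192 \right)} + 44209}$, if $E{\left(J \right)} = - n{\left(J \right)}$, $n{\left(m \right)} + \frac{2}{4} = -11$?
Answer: $- \frac{99952}{88441} \approx -1.1302$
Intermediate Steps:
$n{\left(m \right)} = - \frac{23}{2}$ ($n{\left(m \right)} = - \frac{1}{2} - 11 = - \frac{23}{2}$)
$I = -10107$
$E{\left(J \right)} = \frac{23}{2}$ ($E{\left(J \right)} = \left(-1\right) \left(- \frac{23}{2}\right) = \frac{23}{2}$)
$\frac{I - 39869}{E{\left(192 \right)} + 44209} = \frac{-10107 - 39869}{\frac{23}{2} + 44209} = - \frac{49976}{\frac{88441}{2}} = \left(-49976\right) \frac{2}{88441} = - \frac{99952}{88441}$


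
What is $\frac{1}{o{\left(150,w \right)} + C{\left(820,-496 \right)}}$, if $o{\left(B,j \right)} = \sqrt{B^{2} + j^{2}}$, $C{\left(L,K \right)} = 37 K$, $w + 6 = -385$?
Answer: $- \frac{18352}{336620523} - \frac{\sqrt{175381}}{336620523} \approx -5.5762 \cdot 10^{-5}$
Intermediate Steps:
$w = -391$ ($w = -6 - 385 = -391$)
$\frac{1}{o{\left(150,w \right)} + C{\left(820,-496 \right)}} = \frac{1}{\sqrt{150^{2} + \left(-391\right)^{2}} + 37 \left(-496\right)} = \frac{1}{\sqrt{22500 + 152881} - 18352} = \frac{1}{\sqrt{175381} - 18352} = \frac{1}{-18352 + \sqrt{175381}}$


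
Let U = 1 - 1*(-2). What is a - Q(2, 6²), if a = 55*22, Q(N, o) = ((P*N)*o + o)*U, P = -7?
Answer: 2614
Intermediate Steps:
U = 3 (U = 1 + 2 = 3)
Q(N, o) = 3*o - 21*N*o (Q(N, o) = ((-7*N)*o + o)*3 = (-7*N*o + o)*3 = (o - 7*N*o)*3 = 3*o - 21*N*o)
a = 1210
a - Q(2, 6²) = 1210 - 3*6²*(1 - 7*2) = 1210 - 3*36*(1 - 14) = 1210 - 3*36*(-13) = 1210 - 1*(-1404) = 1210 + 1404 = 2614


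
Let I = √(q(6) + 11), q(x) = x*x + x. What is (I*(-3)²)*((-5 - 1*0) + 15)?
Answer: 90*√53 ≈ 655.21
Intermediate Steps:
q(x) = x + x² (q(x) = x² + x = x + x²)
I = √53 (I = √(6*(1 + 6) + 11) = √(6*7 + 11) = √(42 + 11) = √53 ≈ 7.2801)
(I*(-3)²)*((-5 - 1*0) + 15) = (√53*(-3)²)*((-5 - 1*0) + 15) = (√53*9)*((-5 + 0) + 15) = (9*√53)*(-5 + 15) = (9*√53)*10 = 90*√53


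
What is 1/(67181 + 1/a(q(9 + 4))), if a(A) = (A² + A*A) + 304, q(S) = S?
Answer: 642/43130203 ≈ 1.4885e-5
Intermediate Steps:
a(A) = 304 + 2*A² (a(A) = (A² + A²) + 304 = 2*A² + 304 = 304 + 2*A²)
1/(67181 + 1/a(q(9 + 4))) = 1/(67181 + 1/(304 + 2*(9 + 4)²)) = 1/(67181 + 1/(304 + 2*13²)) = 1/(67181 + 1/(304 + 2*169)) = 1/(67181 + 1/(304 + 338)) = 1/(67181 + 1/642) = 1/(43130203/642) = 642/43130203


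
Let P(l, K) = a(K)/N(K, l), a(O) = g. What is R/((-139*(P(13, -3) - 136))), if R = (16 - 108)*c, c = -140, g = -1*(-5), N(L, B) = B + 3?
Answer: 206080/301769 ≈ 0.68291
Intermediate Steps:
N(L, B) = 3 + B
g = 5
a(O) = 5
P(l, K) = 5/(3 + l)
R = 12880 (R = (16 - 108)*(-140) = -92*(-140) = 12880)
R/((-139*(P(13, -3) - 136))) = 12880/((-139*(5/(3 + 13) - 136))) = 12880/((-139*(5/16 - 136))) = 12880/((-139*(-2171/16))) = 12880/(301769/16) = 12880*(16/301769) = 206080/301769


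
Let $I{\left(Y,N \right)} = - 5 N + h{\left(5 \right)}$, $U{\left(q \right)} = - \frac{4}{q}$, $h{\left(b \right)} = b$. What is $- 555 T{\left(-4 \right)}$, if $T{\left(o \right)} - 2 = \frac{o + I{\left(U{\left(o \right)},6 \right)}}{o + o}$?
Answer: $- \frac{24975}{8} \approx -3121.9$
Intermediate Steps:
$I{\left(Y,N \right)} = 5 - 5 N$ ($I{\left(Y,N \right)} = - 5 N + 5 = 5 - 5 N$)
$T{\left(o \right)} = 2 + \frac{-25 + o}{2 o}$ ($T{\left(o \right)} = 2 + \frac{o + \left(5 - 30\right)}{o + o} = 2 + \frac{o + \left(5 - 30\right)}{2 o} = 2 + \left(o - 25\right) \frac{1}{2 o} = 2 + \left(-25 + o\right) \frac{1}{2 o} = 2 + \frac{-25 + o}{2 o}$)
$- 555 T{\left(-4 \right)} = - 555 \frac{5 \left(-5 - 4\right)}{2 \left(-4\right)} = - 555 \cdot \frac{5}{2} \left(- \frac{1}{4}\right) \left(-9\right) = \left(-555\right) \frac{45}{8} = - \frac{24975}{8}$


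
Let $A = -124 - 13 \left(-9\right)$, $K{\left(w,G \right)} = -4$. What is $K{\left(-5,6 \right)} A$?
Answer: $28$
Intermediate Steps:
$A = -7$ ($A = -124 - -117 = -124 + 117 = -7$)
$K{\left(-5,6 \right)} A = \left(-4\right) \left(-7\right) = 28$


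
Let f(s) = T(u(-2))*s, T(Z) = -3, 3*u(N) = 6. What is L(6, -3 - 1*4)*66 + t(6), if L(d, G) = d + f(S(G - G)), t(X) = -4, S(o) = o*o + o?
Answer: 392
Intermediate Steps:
S(o) = o + o² (S(o) = o² + o = o + o²)
u(N) = 2 (u(N) = (⅓)*6 = 2)
f(s) = -3*s
L(d, G) = d (L(d, G) = d - 3*(G - G)*(1 + (G - G)) = d - 0*(1 + 0) = d - 0 = d - 3*0 = d + 0 = d)
L(6, -3 - 1*4)*66 + t(6) = 6*66 - 4 = 396 - 4 = 392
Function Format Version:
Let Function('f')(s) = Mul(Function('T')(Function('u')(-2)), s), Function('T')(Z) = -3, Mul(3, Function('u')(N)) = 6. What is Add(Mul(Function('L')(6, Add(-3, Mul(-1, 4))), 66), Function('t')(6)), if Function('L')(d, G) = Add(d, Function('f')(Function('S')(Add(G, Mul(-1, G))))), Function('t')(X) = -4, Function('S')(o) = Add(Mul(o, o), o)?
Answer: 392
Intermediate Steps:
Function('S')(o) = Add(o, Pow(o, 2)) (Function('S')(o) = Add(Pow(o, 2), o) = Add(o, Pow(o, 2)))
Function('u')(N) = 2 (Function('u')(N) = Mul(Rational(1, 3), 6) = 2)
Function('f')(s) = Mul(-3, s)
Function('L')(d, G) = d (Function('L')(d, G) = Add(d, Mul(-3, Mul(Add(G, Mul(-1, G)), Add(1, Add(G, Mul(-1, G)))))) = Add(d, Mul(-3, Mul(0, Add(1, 0)))) = Add(d, Mul(-3, Mul(0, 1))) = Add(d, Mul(-3, 0)) = Add(d, 0) = d)
Add(Mul(Function('L')(6, Add(-3, Mul(-1, 4))), 66), Function('t')(6)) = Add(Mul(6, 66), -4) = Add(396, -4) = 392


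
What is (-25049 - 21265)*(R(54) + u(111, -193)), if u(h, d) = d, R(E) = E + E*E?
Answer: -128613978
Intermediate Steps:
R(E) = E + E**2
(-25049 - 21265)*(R(54) + u(111, -193)) = (-25049 - 21265)*(54*(1 + 54) - 193) = -46314*(54*55 - 193) = -46314*(2970 - 193) = -46314*2777 = -128613978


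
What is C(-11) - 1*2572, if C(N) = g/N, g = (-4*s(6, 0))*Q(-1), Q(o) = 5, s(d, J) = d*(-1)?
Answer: -28412/11 ≈ -2582.9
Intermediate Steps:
s(d, J) = -d
g = 120 (g = -(-4)*6*5 = -4*(-6)*5 = 24*5 = 120)
C(N) = 120/N
C(-11) - 1*2572 = 120/(-11) - 1*2572 = 120*(-1/11) - 2572 = -120/11 - 2572 = -28412/11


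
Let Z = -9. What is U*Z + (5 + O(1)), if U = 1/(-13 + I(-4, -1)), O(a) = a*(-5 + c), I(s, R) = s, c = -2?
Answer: -25/17 ≈ -1.4706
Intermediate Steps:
O(a) = -7*a (O(a) = a*(-5 - 2) = a*(-7) = -7*a)
U = -1/17 (U = 1/(-13 - 4) = 1/(-17) = -1/17 ≈ -0.058824)
U*Z + (5 + O(1)) = -1/17*(-9) + (5 - 7*1) = 9/17 + (5 - 7) = 9/17 - 2 = -25/17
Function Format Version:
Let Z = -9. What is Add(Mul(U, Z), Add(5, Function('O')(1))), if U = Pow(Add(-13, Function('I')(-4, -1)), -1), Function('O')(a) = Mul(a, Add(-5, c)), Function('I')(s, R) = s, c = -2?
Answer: Rational(-25, 17) ≈ -1.4706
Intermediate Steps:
Function('O')(a) = Mul(-7, a) (Function('O')(a) = Mul(a, Add(-5, -2)) = Mul(a, -7) = Mul(-7, a))
U = Rational(-1, 17) (U = Pow(Add(-13, -4), -1) = Pow(-17, -1) = Rational(-1, 17) ≈ -0.058824)
Add(Mul(U, Z), Add(5, Function('O')(1))) = Add(Mul(Rational(-1, 17), -9), Add(5, Mul(-7, 1))) = Add(Rational(9, 17), Add(5, -7)) = Add(Rational(9, 17), -2) = Rational(-25, 17)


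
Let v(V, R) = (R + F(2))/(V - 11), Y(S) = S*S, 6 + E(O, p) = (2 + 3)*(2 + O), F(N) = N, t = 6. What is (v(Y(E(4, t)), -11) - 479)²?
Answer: 73248174736/319225 ≈ 2.2946e+5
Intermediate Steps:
E(O, p) = 4 + 5*O (E(O, p) = -6 + (2 + 3)*(2 + O) = -6 + 5*(2 + O) = -6 + (10 + 5*O) = 4 + 5*O)
Y(S) = S²
v(V, R) = (2 + R)/(-11 + V) (v(V, R) = (R + 2)/(V - 11) = (2 + R)/(-11 + V))
(v(Y(E(4, t)), -11) - 479)² = ((2 - 11)/(-11 + (4 + 5*4)²) - 479)² = (-9/(-11 + (4 + 20)²) - 479)² = (-9/(-11 + 24²) - 479)² = (-9/(-11 + 576) - 479)² = (-9/565 - 479)² = (-270644/565)² = 73248174736/319225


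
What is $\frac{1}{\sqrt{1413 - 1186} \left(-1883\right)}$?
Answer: $- \frac{\sqrt{227}}{427441} \approx -3.5248 \cdot 10^{-5}$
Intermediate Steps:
$\frac{1}{\sqrt{1413 - 1186} \left(-1883\right)} = \frac{1}{\sqrt{227} \left(-1883\right)} = \frac{1}{\left(-1883\right) \sqrt{227}} = - \frac{\sqrt{227}}{427441}$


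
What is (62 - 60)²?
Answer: 4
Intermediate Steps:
(62 - 60)² = 2² = 4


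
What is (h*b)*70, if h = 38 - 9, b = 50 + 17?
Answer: 136010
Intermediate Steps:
b = 67
h = 29 (h = 38 - 1*9 = 38 - 9 = 29)
(h*b)*70 = (29*67)*70 = 1943*70 = 136010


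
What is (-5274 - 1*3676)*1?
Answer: -8950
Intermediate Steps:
(-5274 - 1*3676)*1 = (-5274 - 3676)*1 = -8950*1 = -8950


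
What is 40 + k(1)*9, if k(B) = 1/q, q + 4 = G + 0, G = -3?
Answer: 271/7 ≈ 38.714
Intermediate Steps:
q = -7 (q = -4 + (-3 + 0) = -4 - 3 = -7)
k(B) = -1/7 (k(B) = 1/(-7) = -1/7)
40 + k(1)*9 = 40 - 1/7*9 = 40 - 9/7 = 271/7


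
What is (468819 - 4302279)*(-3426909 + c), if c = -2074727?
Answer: 21090301540560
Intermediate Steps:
(468819 - 4302279)*(-3426909 + c) = (468819 - 4302279)*(-3426909 - 2074727) = -3833460*(-5501636) = 21090301540560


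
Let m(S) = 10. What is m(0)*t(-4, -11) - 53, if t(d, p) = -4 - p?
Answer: 17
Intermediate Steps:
m(0)*t(-4, -11) - 53 = 10*(-4 - 1*(-11)) - 53 = 10*(-4 + 11) - 53 = 10*7 - 53 = 70 - 53 = 17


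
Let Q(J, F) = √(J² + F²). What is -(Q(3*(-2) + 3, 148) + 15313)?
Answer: -15313 - √21913 ≈ -15461.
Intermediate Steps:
Q(J, F) = √(F² + J²)
-(Q(3*(-2) + 3, 148) + 15313) = -(√(148² + (3*(-2) + 3)²) + 15313) = -(√(21904 + (-6 + 3)²) + 15313) = -(√(21904 + (-3)²) + 15313) = -(√(21904 + 9) + 15313) = -(√21913 + 15313) = -(15313 + √21913) = -15313 - √21913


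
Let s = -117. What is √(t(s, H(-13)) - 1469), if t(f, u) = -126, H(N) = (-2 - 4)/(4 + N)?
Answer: I*√1595 ≈ 39.937*I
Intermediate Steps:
H(N) = -6/(4 + N)
√(t(s, H(-13)) - 1469) = √(-126 - 1469) = √(-1595) = I*√1595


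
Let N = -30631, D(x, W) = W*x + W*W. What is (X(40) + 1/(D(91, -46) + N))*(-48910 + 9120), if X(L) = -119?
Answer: 154839601800/32701 ≈ 4.7350e+6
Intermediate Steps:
D(x, W) = W² + W*x (D(x, W) = W*x + W² = W² + W*x)
(X(40) + 1/(D(91, -46) + N))*(-48910 + 9120) = (-119 + 1/(-46*(-46 + 91) - 30631))*(-48910 + 9120) = (-119 + 1/(-46*45 - 30631))*(-39790) = (-119 + 1/(-2070 - 30631))*(-39790) = (-119 + 1/(-32701))*(-39790) = (-119 - 1/32701)*(-39790) = -3891420/32701*(-39790) = 154839601800/32701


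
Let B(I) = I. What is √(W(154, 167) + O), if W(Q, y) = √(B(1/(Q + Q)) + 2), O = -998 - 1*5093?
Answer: √(-144454156 + 154*√47509)/154 ≈ 78.036*I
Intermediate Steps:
O = -6091 (O = -998 - 5093 = -6091)
W(Q, y) = √(2 + 1/(2*Q)) (W(Q, y) = √(1/(Q + Q) + 2) = √(1/(2*Q) + 2) = √(2 + 1/(2*Q)))
√(W(154, 167) + O) = √(√(8 + 2/154)/2 - 6091) = √(√(8 + 2*(1/154))/2 - 6091) = √(√(8 + 1/77)/2 - 6091) = √(√(617/77)/2 - 6091) = √((√47509/77)/2 - 6091) = √(√47509/154 - 6091) = √(-6091 + √47509/154)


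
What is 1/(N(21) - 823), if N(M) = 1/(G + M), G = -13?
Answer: -8/6583 ≈ -0.0012153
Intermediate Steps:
N(M) = 1/(-13 + M)
1/(N(21) - 823) = 1/(1/(-13 + 21) - 823) = 1/(1/8 - 823) = 1/(⅛ - 823) = 1/(-6583/8) = -8/6583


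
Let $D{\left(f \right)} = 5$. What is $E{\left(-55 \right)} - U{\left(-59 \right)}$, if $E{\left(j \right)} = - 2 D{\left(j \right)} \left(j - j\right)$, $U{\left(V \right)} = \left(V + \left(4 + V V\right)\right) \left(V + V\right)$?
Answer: $404268$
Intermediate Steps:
$U{\left(V \right)} = 2 V \left(4 + V + V^{2}\right)$ ($U{\left(V \right)} = \left(V + \left(4 + V^{2}\right)\right) 2 V = \left(4 + V + V^{2}\right) 2 V = 2 V \left(4 + V + V^{2}\right)$)
$E{\left(j \right)} = 0$ ($E{\left(j \right)} = \left(-2\right) 5 \left(j - j\right) = \left(-10\right) 0 = 0$)
$E{\left(-55 \right)} - U{\left(-59 \right)} = 0 - 2 \left(-59\right) \left(4 - 59 + \left(-59\right)^{2}\right) = 0 - 2 \left(-59\right) \left(4 - 59 + 3481\right) = 0 - 2 \left(-59\right) 3426 = 0 - -404268 = 0 + 404268 = 404268$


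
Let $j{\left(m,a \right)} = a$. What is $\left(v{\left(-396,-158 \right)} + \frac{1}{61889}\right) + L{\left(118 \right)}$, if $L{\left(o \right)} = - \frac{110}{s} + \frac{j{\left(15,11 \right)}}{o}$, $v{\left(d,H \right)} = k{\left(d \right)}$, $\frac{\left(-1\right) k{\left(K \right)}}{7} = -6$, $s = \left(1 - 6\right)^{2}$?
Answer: $\frac{1376350061}{36514510} \approx 37.693$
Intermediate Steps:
$s = 25$ ($s = \left(-5\right)^{2} = 25$)
$k{\left(K \right)} = 42$ ($k{\left(K \right)} = \left(-7\right) \left(-6\right) = 42$)
$v{\left(d,H \right)} = 42$
$L{\left(o \right)} = - \frac{22}{5} + \frac{11}{o}$ ($L{\left(o \right)} = - \frac{110}{25} + \frac{11}{o} = \left(-110\right) \frac{1}{25} + \frac{11}{o} = - \frac{22}{5} + \frac{11}{o}$)
$\left(v{\left(-396,-158 \right)} + \frac{1}{61889}\right) + L{\left(118 \right)} = \left(42 + \frac{1}{61889}\right) - \left(\frac{22}{5} - \frac{11}{118}\right) = \left(42 + \frac{1}{61889}\right) + \left(- \frac{22}{5} + 11 \cdot \frac{1}{118}\right) = \frac{2599339}{61889} + \left(- \frac{22}{5} + \frac{11}{118}\right) = \frac{2599339}{61889} - \frac{2541}{590} = \frac{1376350061}{36514510}$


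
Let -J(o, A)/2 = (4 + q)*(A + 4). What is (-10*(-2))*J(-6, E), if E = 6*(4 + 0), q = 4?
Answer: -8960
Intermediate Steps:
E = 24 (E = 6*4 = 24)
J(o, A) = -64 - 16*A (J(o, A) = -2*(4 + 4)*(A + 4) = -16*(4 + A) = -2*(32 + 8*A) = -64 - 16*A)
(-10*(-2))*J(-6, E) = (-10*(-2))*(-64 - 16*24) = 20*(-64 - 384) = 20*(-448) = -8960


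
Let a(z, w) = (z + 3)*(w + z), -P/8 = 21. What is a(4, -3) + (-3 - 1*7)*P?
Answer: 1687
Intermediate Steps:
P = -168 (P = -8*21 = -168)
a(z, w) = (3 + z)*(w + z)
a(4, -3) + (-3 - 1*7)*P = (4**2 + 3*(-3) + 3*4 - 3*4) + (-3 - 1*7)*(-168) = (16 - 9 + 12 - 12) + (-3 - 7)*(-168) = 7 - 10*(-168) = 7 + 1680 = 1687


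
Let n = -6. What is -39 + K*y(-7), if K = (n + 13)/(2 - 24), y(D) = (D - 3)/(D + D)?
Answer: -863/22 ≈ -39.227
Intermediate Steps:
y(D) = (-3 + D)/(2*D) (y(D) = (-3 + D)/((2*D)) = (-3 + D)*(1/(2*D)) = (-3 + D)/(2*D))
K = -7/22 (K = (-6 + 13)/(2 - 24) = 7/(-22) = 7*(-1/22) = -7/22 ≈ -0.31818)
-39 + K*y(-7) = -39 - 7*(-3 - 7)/(44*(-7)) = -39 - 7*(-1)*(-10)/(44*7) = -39 - 7/22*5/7 = -39 - 5/22 = -863/22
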